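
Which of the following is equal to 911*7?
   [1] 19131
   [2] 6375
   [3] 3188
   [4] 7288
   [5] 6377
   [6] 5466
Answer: 5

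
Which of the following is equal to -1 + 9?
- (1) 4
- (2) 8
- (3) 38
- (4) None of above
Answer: 2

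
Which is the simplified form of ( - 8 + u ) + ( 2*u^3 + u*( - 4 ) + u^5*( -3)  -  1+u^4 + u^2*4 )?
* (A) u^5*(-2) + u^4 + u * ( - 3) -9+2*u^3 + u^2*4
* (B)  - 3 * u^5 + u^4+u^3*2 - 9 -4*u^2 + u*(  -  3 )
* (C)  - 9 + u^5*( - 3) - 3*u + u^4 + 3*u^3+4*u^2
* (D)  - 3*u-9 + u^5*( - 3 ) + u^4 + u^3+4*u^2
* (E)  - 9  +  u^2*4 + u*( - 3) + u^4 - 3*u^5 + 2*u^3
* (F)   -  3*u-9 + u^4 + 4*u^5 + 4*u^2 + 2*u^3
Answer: E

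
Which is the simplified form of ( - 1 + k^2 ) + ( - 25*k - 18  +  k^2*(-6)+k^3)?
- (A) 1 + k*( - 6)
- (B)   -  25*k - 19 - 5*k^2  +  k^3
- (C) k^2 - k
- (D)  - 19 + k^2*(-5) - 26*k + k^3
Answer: B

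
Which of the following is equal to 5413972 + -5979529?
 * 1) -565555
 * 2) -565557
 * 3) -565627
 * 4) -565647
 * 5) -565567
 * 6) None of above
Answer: 2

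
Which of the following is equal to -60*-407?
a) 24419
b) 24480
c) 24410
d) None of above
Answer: d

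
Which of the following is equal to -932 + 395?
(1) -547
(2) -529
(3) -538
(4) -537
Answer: 4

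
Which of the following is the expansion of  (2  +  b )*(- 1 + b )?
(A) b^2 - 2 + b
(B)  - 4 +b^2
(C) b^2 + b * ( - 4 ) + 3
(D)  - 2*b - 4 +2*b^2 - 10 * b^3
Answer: A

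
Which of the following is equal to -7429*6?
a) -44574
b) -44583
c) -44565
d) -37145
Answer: a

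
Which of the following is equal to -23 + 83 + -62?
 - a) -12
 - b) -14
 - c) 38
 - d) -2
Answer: d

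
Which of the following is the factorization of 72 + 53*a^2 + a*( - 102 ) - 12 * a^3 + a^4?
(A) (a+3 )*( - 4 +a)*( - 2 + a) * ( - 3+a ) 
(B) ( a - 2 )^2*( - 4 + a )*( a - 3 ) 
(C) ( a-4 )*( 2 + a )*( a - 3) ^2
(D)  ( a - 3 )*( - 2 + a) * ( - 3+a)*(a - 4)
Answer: D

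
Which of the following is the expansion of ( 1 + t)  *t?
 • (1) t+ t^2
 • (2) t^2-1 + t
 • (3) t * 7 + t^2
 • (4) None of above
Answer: 1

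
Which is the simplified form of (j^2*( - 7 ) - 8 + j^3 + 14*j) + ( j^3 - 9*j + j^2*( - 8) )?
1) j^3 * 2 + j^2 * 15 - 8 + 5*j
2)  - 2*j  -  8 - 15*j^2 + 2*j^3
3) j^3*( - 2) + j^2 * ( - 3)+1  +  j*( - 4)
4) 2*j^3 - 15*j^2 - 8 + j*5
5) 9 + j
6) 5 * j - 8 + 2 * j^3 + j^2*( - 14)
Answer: 4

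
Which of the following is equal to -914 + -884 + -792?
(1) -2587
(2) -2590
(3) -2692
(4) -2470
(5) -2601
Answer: 2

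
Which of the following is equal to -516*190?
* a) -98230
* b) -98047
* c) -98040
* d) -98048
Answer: c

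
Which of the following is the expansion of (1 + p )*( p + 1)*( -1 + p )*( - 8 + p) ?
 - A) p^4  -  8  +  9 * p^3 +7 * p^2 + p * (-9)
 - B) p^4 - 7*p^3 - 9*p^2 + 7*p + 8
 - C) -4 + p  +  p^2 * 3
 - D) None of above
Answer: B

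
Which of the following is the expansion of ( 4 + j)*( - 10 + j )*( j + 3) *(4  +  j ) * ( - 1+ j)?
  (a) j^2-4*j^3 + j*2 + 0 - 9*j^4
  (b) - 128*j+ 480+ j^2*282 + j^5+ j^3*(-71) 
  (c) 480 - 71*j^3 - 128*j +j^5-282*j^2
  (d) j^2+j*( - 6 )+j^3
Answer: c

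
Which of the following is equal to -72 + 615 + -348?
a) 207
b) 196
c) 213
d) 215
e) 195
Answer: e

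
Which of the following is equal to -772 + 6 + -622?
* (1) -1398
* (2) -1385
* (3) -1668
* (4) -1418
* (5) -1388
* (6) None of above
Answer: 5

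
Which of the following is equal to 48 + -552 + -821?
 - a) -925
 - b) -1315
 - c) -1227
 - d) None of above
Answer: d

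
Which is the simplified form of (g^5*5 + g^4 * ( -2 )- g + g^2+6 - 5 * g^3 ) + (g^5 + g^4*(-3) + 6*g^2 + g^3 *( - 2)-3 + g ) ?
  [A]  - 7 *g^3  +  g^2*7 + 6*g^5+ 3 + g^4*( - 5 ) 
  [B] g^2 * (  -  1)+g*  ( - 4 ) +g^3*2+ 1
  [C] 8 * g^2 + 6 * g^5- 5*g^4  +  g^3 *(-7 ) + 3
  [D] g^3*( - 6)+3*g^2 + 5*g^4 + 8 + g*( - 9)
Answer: A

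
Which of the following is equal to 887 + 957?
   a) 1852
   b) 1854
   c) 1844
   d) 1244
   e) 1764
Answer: c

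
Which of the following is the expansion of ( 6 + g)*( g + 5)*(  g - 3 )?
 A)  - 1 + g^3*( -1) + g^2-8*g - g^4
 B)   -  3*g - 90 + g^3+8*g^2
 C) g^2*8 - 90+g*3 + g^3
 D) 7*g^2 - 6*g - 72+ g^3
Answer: B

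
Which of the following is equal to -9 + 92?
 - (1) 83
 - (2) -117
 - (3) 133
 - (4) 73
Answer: 1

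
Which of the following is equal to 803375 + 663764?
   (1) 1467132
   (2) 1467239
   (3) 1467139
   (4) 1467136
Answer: 3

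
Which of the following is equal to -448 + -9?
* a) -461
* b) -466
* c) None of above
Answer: c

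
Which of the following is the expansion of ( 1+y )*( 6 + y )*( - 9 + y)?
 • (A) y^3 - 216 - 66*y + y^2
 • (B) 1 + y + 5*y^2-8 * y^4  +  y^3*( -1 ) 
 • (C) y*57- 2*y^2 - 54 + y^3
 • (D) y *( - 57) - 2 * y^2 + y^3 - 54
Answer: D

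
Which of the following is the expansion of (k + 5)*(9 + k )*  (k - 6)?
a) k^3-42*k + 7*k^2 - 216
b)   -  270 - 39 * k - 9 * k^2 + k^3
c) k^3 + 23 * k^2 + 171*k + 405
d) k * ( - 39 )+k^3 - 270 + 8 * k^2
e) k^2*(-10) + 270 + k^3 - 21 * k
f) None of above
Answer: d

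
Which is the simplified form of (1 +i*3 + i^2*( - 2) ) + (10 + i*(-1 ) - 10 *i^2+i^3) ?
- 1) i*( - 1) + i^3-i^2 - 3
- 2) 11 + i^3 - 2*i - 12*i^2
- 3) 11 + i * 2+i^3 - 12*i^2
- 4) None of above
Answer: 3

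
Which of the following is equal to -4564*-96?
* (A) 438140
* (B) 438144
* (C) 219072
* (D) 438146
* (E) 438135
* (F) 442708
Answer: B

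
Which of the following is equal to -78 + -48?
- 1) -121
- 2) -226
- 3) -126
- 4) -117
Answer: 3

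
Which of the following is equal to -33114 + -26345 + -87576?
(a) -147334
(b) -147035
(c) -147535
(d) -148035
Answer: b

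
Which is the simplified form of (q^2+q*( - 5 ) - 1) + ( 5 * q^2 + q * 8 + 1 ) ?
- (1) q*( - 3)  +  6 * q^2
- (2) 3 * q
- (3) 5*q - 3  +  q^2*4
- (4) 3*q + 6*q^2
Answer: 4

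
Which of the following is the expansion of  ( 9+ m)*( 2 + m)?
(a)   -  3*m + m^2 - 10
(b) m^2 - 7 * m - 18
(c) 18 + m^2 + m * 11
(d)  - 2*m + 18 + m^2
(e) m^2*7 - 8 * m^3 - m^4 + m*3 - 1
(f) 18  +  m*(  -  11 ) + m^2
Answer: c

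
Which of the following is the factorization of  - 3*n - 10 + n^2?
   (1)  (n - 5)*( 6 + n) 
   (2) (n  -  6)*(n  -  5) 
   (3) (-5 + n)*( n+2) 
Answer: 3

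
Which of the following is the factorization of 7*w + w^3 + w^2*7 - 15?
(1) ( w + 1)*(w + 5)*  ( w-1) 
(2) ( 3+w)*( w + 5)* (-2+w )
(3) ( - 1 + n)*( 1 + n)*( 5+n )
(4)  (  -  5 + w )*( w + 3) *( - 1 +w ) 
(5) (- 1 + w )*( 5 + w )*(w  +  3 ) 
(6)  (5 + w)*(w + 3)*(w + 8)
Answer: 5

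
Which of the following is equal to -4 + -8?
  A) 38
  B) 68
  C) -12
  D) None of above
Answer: C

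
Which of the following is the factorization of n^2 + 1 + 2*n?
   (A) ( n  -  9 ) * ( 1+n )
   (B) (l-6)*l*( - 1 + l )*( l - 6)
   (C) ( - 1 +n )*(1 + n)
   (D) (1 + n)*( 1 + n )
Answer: D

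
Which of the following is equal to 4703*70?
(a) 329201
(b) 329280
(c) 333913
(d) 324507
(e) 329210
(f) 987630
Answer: e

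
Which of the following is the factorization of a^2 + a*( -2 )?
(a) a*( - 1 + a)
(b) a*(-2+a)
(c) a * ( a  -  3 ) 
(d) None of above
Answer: b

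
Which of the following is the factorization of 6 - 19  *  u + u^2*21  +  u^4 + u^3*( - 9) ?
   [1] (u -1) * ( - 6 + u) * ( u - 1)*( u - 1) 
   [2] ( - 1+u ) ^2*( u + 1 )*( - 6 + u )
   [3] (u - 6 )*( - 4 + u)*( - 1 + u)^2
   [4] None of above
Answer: 1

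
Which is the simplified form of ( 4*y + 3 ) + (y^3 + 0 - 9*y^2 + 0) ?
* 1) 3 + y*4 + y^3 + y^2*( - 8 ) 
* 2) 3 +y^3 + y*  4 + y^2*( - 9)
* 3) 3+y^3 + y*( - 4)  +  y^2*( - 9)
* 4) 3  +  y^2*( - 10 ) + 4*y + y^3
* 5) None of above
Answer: 2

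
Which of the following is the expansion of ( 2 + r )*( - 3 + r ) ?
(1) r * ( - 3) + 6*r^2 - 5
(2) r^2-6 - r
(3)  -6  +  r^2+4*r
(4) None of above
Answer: 2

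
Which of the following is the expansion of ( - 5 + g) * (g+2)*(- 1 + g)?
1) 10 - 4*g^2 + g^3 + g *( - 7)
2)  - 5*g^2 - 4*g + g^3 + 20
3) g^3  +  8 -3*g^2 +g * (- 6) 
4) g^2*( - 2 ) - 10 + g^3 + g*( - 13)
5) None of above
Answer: 1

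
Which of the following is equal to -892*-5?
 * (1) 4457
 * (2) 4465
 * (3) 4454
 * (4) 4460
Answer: 4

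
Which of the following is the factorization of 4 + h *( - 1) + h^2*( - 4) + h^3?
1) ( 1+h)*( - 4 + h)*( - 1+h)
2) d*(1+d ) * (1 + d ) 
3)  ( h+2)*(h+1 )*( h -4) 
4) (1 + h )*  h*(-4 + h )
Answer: 1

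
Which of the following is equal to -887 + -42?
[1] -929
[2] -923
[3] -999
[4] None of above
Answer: 1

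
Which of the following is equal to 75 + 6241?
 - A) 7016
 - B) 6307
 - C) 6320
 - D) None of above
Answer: D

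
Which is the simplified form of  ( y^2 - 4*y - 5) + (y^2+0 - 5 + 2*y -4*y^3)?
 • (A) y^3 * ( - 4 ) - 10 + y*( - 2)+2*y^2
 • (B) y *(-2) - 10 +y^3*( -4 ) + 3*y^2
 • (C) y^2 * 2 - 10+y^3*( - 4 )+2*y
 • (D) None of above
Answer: A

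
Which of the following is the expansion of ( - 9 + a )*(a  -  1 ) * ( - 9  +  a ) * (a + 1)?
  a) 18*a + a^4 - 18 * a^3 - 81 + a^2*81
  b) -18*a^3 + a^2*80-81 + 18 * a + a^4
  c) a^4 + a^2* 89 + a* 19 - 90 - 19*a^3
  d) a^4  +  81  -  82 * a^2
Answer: b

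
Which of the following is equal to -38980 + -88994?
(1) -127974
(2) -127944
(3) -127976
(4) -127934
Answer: 1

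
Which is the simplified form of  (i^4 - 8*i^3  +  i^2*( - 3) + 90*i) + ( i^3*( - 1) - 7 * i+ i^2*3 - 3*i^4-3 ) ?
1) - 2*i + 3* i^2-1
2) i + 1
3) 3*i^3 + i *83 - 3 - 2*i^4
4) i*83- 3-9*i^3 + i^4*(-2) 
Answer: 4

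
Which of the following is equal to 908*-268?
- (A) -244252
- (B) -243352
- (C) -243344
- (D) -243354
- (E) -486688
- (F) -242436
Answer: C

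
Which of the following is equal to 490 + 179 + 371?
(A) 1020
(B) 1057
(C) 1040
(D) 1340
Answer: C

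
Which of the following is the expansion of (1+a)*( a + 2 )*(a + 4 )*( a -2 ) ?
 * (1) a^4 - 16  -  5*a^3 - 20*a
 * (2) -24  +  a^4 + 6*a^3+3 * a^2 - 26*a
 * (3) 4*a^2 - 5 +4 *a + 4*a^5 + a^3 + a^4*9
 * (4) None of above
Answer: 4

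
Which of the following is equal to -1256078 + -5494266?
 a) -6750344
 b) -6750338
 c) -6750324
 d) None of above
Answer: a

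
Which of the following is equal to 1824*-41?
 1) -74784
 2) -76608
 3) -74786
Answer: 1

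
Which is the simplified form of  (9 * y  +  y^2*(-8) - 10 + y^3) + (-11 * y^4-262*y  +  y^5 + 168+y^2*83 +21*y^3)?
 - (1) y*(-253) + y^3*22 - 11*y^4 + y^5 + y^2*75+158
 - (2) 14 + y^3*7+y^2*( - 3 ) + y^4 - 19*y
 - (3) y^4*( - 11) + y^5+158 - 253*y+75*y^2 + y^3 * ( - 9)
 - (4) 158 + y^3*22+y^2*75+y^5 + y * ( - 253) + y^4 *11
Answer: 1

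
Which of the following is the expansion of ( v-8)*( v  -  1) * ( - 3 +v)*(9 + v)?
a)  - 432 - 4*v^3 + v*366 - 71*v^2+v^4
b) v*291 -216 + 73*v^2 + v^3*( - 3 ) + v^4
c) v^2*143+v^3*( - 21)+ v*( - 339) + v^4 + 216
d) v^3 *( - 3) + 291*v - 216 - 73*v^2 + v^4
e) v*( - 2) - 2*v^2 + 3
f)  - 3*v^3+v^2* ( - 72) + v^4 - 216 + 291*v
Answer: d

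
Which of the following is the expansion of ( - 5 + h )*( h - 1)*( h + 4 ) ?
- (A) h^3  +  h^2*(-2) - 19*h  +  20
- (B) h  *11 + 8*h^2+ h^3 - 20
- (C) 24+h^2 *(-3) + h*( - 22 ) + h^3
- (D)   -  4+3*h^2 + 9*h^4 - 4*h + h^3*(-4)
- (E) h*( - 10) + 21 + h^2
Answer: A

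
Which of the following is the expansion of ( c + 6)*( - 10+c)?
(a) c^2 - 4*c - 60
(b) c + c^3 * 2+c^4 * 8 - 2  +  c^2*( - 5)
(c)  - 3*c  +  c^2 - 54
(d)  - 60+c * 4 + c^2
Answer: a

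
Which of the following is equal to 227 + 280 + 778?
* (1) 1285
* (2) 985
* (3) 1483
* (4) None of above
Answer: 1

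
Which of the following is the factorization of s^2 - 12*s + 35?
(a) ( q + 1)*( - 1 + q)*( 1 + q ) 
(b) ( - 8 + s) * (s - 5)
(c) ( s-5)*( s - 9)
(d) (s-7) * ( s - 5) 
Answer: d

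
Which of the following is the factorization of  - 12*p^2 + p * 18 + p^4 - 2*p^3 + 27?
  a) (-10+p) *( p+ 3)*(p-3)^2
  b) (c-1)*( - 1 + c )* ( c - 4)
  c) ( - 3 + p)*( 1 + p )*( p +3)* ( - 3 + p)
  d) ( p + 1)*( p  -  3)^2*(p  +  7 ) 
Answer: c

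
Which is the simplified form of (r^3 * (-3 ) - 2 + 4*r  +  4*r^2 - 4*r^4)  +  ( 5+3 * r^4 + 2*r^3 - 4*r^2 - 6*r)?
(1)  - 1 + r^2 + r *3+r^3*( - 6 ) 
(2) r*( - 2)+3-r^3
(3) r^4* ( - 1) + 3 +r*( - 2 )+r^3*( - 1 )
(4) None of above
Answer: 3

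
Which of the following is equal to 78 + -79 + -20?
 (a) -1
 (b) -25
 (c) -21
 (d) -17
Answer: c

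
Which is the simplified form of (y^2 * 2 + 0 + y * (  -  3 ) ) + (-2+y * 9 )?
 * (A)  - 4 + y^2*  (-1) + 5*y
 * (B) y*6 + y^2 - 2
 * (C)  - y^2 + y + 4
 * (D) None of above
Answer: D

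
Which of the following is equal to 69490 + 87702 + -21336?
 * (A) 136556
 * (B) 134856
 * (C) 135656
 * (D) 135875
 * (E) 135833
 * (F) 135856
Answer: F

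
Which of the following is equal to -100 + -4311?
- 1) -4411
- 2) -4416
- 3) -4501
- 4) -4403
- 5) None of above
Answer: 1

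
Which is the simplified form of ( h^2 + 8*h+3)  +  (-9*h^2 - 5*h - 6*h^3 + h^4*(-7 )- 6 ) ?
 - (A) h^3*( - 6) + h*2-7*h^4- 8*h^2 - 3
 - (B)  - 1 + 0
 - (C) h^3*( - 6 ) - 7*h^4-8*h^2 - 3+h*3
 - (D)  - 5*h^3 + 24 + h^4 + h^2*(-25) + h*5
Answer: C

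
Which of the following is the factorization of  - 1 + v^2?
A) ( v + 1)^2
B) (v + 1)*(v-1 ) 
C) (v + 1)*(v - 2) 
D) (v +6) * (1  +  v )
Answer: B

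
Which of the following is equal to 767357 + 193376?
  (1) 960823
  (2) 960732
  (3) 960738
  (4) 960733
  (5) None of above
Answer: 4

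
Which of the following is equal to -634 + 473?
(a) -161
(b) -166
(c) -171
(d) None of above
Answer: a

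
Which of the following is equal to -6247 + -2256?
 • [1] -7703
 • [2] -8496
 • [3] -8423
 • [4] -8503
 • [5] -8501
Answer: 4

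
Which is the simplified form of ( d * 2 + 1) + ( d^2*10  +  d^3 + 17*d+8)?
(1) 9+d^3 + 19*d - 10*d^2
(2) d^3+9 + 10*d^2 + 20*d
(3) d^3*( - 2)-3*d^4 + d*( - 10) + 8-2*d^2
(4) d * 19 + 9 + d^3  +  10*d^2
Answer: 4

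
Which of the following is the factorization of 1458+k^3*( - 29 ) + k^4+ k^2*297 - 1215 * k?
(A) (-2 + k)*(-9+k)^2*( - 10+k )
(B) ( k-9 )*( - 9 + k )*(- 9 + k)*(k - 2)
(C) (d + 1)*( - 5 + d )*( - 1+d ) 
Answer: B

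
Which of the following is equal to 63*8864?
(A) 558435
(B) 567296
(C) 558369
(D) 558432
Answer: D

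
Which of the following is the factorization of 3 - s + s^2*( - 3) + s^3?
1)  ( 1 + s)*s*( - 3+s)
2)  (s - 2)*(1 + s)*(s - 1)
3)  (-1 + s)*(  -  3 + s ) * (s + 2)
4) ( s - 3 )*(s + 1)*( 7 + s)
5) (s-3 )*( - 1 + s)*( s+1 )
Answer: 5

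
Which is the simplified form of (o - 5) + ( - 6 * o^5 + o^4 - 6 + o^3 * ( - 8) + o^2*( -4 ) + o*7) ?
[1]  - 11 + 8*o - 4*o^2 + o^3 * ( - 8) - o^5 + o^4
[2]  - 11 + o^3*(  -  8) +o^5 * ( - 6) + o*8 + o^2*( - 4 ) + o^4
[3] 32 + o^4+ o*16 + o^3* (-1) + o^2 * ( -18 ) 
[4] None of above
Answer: 2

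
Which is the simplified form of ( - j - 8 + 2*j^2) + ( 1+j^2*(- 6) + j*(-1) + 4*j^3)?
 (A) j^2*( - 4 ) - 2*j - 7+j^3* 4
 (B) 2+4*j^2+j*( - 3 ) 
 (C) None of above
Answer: A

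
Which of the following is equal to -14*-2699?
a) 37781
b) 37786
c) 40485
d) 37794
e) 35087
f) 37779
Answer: b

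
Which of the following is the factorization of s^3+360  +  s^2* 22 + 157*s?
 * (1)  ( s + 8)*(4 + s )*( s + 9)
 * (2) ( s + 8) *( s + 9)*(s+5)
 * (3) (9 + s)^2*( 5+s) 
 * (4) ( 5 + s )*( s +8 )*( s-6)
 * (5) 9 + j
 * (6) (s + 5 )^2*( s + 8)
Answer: 2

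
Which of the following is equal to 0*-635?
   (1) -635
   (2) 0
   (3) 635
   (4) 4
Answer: 2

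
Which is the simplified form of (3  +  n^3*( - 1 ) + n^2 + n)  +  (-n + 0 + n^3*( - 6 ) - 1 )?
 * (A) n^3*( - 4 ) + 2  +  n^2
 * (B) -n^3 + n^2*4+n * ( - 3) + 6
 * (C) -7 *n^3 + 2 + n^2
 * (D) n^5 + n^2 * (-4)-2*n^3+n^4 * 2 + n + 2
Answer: C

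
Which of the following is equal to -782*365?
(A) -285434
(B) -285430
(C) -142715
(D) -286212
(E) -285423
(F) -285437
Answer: B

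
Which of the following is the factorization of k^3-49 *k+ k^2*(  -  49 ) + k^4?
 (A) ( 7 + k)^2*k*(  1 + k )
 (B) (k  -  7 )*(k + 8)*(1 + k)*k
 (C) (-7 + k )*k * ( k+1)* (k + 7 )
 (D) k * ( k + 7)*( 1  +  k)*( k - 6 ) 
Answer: C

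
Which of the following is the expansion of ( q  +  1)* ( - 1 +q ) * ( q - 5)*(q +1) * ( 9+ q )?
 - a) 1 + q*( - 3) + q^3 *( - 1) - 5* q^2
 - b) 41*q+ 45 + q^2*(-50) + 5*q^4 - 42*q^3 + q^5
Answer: b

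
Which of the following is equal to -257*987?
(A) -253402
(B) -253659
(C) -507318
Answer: B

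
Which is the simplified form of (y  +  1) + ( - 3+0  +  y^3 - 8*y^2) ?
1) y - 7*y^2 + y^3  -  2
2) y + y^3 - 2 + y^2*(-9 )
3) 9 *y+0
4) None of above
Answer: 4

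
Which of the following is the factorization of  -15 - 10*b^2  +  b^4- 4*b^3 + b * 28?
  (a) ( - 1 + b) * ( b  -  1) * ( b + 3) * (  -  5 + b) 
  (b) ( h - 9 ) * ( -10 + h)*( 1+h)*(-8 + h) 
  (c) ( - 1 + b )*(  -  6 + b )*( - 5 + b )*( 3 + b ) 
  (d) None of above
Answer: a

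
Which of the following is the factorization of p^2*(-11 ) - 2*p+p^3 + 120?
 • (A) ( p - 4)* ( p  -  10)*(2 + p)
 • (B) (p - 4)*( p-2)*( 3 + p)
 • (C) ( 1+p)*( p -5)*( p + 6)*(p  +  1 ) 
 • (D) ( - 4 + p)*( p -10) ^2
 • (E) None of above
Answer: E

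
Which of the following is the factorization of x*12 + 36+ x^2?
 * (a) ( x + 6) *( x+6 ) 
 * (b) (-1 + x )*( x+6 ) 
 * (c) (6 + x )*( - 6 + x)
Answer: a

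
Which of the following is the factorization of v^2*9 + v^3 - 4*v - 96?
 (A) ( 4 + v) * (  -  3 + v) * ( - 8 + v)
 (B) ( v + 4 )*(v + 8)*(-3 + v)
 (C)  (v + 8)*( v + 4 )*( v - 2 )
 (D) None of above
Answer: B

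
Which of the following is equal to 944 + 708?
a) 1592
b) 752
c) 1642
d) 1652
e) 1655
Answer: d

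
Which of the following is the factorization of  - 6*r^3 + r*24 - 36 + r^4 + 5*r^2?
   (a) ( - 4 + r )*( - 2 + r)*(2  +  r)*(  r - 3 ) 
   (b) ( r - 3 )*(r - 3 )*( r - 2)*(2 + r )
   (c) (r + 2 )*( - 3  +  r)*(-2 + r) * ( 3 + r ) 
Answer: b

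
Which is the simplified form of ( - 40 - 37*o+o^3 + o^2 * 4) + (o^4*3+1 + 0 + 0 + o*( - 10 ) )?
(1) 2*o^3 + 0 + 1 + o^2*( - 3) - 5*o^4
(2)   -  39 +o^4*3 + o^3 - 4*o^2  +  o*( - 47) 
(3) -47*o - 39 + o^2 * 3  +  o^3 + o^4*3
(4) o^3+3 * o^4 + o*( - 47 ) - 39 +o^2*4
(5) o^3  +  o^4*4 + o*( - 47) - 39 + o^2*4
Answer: 4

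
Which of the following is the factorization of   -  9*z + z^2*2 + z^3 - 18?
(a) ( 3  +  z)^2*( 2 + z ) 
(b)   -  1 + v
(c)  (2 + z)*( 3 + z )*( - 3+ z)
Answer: c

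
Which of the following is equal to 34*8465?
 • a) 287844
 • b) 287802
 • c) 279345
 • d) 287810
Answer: d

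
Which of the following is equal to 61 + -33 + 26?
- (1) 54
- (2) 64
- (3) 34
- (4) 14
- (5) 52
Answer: 1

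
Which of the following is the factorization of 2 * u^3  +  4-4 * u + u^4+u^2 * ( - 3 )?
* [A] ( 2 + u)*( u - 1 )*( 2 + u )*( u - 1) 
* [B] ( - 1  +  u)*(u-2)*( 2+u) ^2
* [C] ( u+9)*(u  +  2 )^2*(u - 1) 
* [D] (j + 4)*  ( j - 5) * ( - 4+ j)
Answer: A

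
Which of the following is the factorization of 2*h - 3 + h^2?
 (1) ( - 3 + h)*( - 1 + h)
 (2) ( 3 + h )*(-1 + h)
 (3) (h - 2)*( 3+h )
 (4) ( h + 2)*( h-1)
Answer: 2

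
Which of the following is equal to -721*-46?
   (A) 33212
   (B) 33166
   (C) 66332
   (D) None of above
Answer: B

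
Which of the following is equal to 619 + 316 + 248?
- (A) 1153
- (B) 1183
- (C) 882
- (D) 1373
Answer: B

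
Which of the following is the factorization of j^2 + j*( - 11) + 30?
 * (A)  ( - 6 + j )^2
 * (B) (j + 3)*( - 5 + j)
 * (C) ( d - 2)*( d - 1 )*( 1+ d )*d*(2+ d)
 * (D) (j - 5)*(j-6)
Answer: D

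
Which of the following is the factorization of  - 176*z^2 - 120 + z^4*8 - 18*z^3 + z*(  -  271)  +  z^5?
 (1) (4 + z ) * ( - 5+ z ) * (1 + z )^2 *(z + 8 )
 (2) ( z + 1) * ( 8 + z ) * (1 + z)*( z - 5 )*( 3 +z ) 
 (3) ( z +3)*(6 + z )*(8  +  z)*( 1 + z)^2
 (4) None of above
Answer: 2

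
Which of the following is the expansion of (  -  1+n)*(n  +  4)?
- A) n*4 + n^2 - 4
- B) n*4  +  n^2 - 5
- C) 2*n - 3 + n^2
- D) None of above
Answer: D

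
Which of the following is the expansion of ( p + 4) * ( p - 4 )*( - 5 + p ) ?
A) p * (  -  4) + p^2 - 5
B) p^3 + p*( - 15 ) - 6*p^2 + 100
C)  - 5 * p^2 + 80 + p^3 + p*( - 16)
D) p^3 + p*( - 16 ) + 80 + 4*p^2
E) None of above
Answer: C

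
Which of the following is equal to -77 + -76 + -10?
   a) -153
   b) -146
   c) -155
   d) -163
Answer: d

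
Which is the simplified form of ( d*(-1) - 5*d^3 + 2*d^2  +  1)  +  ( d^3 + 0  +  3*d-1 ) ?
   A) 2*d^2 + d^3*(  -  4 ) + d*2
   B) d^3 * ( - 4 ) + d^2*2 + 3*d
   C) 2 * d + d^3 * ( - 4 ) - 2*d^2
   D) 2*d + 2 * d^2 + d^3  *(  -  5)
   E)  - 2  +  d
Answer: A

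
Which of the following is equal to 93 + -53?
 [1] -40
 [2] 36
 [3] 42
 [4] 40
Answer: 4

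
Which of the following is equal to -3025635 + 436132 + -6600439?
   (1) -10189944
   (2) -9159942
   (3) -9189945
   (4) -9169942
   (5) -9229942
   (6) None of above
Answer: 6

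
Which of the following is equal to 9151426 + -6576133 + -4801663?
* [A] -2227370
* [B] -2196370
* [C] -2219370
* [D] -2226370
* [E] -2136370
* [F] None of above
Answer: D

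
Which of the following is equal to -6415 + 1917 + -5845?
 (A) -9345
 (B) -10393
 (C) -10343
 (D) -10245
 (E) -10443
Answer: C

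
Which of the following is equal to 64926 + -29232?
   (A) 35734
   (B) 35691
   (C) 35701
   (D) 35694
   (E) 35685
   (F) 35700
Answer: D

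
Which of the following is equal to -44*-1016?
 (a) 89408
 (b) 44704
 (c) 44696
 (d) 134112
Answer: b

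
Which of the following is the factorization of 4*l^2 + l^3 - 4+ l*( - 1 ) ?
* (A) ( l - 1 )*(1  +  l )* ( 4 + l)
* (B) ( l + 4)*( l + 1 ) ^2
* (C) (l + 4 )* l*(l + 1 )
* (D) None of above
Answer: A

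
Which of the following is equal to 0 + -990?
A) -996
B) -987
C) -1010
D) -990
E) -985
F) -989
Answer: D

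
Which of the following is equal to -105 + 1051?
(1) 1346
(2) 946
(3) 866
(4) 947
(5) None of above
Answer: 2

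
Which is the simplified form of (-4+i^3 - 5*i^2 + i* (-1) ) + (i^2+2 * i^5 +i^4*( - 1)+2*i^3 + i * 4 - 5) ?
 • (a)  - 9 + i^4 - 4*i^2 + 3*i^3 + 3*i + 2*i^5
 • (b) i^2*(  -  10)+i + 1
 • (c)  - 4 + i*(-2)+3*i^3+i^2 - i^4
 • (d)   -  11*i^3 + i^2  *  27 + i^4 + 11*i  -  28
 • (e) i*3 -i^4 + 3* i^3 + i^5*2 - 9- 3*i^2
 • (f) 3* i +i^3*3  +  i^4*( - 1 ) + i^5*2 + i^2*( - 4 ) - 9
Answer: f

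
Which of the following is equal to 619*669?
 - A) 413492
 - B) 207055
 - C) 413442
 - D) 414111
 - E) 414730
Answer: D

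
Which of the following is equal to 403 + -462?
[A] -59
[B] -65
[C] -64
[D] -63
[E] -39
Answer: A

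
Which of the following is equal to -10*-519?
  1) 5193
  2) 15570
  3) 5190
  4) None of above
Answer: 3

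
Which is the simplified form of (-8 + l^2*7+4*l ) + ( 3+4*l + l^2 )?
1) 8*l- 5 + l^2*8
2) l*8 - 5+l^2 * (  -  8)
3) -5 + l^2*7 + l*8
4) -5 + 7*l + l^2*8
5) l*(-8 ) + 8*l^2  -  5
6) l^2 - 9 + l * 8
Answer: 1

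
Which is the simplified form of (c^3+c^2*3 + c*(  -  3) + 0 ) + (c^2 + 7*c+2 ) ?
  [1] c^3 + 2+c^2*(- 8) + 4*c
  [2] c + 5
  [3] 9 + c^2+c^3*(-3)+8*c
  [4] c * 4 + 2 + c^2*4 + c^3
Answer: 4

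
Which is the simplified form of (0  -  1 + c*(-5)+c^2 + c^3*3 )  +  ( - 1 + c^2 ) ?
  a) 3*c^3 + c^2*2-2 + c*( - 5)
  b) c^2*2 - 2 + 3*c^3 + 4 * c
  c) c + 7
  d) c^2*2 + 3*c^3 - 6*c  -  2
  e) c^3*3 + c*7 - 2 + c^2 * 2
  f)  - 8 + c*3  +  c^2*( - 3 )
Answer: a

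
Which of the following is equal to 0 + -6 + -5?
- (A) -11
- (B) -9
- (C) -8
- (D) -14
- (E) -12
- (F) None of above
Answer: A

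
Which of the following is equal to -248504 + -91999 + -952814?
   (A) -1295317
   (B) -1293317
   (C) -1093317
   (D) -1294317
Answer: B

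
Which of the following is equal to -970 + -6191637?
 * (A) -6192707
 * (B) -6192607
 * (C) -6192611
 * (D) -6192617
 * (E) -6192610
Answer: B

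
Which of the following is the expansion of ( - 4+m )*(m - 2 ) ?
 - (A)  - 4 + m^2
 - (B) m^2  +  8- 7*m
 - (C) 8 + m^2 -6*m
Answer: C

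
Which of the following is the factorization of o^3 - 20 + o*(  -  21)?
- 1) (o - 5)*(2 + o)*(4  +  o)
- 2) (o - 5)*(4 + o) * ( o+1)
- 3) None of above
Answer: 2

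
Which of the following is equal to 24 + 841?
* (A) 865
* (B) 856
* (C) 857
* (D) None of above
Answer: A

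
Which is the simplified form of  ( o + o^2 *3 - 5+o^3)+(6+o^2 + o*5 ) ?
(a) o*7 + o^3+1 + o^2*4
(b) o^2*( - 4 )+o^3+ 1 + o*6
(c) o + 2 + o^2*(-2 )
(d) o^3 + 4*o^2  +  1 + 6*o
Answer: d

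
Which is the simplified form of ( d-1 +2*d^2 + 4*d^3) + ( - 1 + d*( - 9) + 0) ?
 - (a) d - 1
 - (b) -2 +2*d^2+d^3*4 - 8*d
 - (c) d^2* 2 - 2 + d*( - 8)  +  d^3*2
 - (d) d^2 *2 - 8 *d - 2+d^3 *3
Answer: b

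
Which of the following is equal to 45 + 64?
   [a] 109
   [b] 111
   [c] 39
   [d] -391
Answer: a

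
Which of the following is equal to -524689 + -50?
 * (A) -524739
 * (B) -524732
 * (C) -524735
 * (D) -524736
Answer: A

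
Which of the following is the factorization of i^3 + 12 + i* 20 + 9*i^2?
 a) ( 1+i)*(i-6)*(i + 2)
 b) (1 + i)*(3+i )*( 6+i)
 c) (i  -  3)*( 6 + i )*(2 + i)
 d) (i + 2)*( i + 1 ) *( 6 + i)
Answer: d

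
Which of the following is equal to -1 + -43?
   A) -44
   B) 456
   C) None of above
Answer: A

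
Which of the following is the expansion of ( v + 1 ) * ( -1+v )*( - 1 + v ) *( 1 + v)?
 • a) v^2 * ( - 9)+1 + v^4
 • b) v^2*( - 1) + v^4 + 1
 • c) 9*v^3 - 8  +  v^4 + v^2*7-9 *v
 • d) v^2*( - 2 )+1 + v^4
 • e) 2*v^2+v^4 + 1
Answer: d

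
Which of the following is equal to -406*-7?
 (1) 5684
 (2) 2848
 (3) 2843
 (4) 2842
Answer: 4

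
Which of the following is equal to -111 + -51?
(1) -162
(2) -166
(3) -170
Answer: 1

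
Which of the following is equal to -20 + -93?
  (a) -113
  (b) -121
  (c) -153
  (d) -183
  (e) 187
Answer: a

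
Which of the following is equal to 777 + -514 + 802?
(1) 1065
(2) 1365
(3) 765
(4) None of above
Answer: 1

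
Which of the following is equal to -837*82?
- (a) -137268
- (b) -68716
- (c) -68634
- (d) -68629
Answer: c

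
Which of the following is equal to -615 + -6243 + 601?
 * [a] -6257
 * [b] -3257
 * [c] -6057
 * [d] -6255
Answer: a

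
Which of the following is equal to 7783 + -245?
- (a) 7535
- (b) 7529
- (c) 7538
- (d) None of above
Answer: c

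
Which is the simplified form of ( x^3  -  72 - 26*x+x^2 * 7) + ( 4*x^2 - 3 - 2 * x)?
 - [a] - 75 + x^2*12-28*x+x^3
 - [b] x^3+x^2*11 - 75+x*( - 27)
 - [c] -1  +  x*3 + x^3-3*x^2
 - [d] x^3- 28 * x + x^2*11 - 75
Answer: d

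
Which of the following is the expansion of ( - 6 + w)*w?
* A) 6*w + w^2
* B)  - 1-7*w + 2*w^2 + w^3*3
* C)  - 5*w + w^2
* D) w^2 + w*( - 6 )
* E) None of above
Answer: D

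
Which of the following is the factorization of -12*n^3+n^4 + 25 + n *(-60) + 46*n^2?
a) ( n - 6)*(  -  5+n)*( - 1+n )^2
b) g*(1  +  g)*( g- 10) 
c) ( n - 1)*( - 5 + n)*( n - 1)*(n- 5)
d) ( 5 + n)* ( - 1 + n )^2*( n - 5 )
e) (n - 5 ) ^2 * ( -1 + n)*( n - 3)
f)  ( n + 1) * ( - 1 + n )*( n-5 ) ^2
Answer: c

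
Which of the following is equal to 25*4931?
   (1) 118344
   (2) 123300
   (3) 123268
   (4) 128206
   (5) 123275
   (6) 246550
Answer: 5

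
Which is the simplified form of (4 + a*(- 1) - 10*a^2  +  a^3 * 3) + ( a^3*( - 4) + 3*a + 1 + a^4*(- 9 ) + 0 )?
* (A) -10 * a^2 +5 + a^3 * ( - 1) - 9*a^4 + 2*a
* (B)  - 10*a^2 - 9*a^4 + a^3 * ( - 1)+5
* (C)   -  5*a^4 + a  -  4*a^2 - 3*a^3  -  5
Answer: A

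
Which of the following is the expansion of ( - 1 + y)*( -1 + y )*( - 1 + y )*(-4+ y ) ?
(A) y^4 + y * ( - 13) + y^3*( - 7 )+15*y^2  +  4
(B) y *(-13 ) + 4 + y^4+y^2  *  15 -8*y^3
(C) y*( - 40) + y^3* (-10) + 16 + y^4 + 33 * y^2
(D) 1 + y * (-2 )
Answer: A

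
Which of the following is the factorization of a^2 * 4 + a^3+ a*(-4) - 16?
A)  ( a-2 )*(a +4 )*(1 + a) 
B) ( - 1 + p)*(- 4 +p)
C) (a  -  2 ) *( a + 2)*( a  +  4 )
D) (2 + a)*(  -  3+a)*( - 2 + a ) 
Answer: C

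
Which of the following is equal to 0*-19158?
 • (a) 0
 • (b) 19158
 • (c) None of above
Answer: a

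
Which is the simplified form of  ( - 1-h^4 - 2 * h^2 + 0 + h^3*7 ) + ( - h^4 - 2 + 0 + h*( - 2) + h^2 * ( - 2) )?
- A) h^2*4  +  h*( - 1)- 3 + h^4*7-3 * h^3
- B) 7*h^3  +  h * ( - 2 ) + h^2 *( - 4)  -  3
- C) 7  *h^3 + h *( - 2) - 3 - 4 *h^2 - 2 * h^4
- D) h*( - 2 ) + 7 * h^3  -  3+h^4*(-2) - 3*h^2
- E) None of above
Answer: C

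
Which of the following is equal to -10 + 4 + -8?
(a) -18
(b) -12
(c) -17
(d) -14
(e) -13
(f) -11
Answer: d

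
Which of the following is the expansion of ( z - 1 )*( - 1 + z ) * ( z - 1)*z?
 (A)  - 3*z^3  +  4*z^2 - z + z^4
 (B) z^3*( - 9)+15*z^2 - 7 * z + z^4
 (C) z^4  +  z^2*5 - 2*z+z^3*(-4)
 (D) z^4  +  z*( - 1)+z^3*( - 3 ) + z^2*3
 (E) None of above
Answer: D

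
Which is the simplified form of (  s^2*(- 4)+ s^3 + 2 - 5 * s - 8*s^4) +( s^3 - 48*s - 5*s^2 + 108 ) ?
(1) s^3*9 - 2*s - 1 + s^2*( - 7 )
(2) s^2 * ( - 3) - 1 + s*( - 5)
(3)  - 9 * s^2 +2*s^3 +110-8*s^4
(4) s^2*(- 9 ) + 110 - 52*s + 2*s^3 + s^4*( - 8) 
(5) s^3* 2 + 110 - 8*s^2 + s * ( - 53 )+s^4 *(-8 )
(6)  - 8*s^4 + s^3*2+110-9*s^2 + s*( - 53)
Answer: 6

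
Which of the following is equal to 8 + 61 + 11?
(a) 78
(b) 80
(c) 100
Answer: b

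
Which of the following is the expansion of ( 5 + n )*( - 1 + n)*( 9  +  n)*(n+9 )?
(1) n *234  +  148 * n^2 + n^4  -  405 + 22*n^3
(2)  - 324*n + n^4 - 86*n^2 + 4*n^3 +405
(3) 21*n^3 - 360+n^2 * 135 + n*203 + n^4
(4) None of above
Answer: 1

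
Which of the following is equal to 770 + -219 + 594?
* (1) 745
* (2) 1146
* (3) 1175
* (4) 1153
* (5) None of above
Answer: 5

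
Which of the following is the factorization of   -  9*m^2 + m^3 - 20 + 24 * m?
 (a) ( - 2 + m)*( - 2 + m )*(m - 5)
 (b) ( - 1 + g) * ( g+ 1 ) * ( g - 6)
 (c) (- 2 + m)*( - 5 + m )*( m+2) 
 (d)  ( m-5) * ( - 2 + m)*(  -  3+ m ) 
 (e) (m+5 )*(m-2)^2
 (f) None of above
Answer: a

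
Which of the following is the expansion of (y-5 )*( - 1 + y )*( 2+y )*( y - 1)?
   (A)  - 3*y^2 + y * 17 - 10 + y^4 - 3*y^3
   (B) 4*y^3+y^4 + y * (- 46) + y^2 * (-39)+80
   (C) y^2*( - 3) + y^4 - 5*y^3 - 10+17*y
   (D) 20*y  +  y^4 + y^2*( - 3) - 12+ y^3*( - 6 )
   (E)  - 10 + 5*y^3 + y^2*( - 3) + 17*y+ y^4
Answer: C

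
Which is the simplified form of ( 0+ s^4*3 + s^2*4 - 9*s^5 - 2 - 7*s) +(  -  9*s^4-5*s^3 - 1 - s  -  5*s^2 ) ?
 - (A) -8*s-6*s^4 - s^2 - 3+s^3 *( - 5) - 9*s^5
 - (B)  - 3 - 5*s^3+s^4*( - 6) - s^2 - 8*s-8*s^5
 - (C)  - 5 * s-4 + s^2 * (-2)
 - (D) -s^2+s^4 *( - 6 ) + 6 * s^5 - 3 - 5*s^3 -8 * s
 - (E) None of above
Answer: A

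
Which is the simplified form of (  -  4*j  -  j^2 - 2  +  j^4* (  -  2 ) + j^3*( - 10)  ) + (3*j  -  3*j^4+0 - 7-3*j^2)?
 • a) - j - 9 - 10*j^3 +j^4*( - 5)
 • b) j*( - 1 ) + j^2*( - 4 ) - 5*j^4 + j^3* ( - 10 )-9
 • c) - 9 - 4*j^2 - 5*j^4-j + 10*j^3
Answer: b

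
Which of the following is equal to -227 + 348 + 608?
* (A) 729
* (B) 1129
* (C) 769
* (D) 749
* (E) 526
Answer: A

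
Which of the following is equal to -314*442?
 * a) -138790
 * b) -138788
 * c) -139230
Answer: b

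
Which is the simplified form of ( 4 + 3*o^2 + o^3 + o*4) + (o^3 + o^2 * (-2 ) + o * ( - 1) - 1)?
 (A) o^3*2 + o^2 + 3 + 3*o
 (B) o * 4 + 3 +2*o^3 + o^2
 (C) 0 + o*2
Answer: A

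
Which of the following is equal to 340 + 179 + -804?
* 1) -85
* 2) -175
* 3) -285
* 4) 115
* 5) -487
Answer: 3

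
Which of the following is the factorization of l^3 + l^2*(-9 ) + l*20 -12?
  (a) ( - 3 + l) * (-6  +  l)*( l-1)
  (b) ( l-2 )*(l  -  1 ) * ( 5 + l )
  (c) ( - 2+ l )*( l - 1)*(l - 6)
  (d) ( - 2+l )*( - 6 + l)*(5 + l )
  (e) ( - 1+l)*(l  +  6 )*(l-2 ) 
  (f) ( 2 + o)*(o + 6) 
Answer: c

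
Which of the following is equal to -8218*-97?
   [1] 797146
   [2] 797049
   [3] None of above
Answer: 1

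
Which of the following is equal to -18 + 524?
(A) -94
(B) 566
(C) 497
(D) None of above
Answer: D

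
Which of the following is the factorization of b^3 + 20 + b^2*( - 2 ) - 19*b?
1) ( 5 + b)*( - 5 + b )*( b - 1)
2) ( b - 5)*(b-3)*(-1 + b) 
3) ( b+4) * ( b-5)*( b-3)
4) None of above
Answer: 4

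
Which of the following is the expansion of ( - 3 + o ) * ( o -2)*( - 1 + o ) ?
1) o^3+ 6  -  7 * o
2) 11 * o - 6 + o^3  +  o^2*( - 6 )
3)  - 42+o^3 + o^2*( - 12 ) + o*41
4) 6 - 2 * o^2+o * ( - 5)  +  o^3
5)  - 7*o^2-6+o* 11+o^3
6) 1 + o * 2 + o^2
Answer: 2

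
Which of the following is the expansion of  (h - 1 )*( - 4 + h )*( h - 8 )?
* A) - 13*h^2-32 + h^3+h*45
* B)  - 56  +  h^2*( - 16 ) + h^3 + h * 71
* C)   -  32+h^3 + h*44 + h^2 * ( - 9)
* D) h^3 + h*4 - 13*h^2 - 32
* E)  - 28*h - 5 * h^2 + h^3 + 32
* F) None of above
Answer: F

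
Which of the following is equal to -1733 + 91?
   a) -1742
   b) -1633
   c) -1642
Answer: c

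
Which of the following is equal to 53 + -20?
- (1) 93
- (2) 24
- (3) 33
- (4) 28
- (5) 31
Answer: 3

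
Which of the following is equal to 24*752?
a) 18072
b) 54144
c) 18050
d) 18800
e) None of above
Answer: e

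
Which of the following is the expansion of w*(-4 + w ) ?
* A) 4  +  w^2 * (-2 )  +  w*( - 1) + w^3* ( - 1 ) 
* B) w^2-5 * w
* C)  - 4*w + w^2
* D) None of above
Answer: C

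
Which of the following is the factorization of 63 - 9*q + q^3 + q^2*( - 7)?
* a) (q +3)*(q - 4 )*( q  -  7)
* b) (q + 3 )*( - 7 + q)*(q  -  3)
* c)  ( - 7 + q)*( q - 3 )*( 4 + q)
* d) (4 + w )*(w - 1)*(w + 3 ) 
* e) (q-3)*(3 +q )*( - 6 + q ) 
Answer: b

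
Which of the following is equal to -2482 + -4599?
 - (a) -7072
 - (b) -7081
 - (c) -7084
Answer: b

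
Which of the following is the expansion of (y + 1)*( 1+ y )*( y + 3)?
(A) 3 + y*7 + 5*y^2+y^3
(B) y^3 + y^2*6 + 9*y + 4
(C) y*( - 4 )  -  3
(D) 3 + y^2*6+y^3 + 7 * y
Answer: A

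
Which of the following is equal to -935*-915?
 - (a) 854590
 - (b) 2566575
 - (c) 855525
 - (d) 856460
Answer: c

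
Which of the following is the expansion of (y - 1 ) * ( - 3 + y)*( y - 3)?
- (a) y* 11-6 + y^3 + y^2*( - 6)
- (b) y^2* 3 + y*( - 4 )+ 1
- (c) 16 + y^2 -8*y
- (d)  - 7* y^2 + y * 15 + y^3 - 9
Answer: d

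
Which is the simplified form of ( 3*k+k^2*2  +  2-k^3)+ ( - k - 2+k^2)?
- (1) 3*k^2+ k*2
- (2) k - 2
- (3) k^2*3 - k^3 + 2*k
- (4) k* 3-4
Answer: 3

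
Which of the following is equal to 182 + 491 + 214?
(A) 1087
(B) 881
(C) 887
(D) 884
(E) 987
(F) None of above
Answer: C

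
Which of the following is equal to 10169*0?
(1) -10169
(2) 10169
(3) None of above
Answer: 3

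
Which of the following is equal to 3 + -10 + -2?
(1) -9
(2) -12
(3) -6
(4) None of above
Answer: 1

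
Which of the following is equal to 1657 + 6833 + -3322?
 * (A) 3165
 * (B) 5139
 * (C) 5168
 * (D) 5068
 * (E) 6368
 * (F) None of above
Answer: C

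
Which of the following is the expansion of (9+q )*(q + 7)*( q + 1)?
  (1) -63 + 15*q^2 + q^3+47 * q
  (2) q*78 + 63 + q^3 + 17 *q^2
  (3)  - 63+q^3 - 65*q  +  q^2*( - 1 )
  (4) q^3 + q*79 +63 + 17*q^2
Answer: 4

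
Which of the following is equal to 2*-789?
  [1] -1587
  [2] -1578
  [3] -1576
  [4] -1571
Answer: 2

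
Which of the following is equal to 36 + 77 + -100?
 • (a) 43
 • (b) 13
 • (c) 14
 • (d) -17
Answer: b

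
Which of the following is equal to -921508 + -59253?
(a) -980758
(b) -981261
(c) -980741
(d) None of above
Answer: d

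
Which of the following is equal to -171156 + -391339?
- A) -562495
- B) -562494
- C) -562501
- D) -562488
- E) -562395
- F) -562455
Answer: A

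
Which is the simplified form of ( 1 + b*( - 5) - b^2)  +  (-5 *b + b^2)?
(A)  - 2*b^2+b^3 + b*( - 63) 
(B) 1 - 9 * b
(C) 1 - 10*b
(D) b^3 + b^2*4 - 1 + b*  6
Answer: C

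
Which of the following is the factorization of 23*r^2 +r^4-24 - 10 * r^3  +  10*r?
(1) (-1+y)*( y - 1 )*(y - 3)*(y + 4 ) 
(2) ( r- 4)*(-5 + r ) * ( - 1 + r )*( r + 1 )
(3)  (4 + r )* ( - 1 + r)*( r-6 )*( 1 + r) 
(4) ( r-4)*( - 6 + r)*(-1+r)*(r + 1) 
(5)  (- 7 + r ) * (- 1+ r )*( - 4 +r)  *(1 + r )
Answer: 4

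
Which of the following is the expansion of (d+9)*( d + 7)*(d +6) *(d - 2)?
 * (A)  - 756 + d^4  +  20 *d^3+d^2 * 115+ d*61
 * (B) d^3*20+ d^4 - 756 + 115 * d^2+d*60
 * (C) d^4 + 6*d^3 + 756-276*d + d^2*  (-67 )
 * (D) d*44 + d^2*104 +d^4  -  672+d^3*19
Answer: B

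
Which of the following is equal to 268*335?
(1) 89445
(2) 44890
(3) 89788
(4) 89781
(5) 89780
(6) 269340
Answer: 5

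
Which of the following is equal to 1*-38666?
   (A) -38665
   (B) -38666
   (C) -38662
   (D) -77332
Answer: B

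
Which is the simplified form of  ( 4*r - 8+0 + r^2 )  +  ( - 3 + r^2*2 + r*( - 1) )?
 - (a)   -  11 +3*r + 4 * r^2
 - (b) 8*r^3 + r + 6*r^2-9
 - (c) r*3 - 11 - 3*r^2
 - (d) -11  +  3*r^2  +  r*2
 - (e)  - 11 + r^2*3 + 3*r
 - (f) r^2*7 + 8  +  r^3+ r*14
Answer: e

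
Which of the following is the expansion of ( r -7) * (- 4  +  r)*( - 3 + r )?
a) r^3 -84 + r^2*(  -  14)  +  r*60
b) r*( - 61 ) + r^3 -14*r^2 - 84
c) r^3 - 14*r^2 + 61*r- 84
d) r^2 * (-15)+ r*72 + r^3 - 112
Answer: c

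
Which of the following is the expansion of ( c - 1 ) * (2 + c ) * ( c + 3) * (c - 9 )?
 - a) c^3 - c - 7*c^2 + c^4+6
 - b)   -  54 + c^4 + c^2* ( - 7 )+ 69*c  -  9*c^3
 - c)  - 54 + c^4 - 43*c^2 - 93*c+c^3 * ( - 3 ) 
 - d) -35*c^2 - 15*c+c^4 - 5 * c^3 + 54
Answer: d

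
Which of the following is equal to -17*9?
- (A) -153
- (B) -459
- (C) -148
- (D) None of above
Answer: A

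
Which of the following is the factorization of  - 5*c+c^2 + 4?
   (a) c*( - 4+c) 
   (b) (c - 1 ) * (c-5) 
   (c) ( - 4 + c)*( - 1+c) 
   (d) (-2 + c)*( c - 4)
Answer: c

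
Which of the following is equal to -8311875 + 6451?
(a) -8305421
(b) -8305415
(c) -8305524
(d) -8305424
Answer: d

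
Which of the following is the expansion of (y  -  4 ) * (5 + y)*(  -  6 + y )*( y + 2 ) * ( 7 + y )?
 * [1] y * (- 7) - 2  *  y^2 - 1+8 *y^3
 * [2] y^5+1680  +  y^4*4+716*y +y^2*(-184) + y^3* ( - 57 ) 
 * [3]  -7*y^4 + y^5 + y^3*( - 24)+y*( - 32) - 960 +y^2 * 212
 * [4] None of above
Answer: 2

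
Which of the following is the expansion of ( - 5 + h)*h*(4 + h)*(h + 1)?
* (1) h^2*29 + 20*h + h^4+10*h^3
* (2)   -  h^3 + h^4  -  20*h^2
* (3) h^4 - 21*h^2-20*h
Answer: 3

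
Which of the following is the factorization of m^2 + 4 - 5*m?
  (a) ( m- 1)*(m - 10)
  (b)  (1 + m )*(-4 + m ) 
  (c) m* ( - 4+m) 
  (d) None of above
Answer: d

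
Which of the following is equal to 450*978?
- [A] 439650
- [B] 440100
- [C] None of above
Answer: B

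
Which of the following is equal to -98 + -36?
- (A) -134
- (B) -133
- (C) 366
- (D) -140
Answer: A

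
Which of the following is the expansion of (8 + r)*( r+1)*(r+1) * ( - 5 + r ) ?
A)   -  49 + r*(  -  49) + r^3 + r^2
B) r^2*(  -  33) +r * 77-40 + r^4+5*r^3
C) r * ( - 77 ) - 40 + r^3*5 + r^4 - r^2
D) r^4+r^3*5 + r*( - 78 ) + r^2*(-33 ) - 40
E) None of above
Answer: E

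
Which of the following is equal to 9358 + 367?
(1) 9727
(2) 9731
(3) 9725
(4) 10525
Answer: 3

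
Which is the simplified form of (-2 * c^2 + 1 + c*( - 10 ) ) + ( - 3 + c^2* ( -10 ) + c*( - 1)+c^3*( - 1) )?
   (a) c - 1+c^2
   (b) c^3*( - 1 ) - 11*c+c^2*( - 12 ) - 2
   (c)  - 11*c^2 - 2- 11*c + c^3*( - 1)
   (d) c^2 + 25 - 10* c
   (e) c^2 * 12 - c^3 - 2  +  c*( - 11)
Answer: b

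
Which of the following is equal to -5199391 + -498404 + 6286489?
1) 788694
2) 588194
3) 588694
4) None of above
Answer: 3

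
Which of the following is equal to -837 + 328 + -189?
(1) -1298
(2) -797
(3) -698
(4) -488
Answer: 3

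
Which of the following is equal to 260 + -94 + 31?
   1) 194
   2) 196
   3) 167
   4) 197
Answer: 4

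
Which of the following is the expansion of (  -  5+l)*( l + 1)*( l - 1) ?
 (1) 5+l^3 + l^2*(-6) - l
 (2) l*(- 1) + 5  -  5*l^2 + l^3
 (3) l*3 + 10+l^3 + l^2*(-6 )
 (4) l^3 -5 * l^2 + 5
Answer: 2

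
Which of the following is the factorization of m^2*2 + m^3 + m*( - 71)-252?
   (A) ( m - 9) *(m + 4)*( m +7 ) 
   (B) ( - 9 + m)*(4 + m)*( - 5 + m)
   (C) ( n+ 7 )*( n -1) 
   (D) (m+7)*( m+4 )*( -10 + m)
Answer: A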